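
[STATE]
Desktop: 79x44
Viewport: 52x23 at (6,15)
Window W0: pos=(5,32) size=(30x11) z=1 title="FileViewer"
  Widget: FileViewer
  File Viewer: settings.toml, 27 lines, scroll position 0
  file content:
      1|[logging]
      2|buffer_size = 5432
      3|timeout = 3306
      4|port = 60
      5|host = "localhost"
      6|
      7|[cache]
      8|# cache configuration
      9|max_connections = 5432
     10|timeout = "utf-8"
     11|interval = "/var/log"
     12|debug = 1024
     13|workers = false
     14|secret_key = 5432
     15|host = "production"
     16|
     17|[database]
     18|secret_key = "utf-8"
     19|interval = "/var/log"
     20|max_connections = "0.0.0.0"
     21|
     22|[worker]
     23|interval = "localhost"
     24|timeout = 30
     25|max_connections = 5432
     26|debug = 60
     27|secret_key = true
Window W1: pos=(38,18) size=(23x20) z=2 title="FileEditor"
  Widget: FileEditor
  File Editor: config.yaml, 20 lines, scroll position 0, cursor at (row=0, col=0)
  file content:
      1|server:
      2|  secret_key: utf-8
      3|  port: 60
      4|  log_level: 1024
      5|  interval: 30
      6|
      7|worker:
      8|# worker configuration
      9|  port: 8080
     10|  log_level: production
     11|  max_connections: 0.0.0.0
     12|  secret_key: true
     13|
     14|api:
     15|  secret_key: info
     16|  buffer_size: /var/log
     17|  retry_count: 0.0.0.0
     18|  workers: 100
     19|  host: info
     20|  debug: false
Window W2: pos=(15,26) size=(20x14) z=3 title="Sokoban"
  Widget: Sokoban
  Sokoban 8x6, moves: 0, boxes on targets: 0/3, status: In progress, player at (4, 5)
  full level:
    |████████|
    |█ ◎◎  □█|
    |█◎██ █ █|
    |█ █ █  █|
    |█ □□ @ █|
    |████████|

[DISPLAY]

                                                    
                                                    
                                                    
                                ┏━━━━━━━━━━━━━━━━━━━
                                ┃ FileEditor        
                                ┠───────────────────
                                ┃█erver:            
                                ┃  secret_key: utf-8
                                ┃  port: 60         
                                ┃  log_level: 1024  
                                ┃  interval: 30     
         ┏━━━━━━━━━━━━━━━━━━┓   ┃                   
         ┃ Sokoban          ┃   ┃worker:            
         ┠──────────────────┨   ┃# worker configurat
         ┃████████          ┃   ┃  port: 8080       
         ┃█ ◎◎  □█          ┃   ┃  log_level: produc
         ┃█◎██ █ █          ┃   ┃  max_connections: 
━━━━━━━━━┃█ █ █  █          ┃   ┃  secret_key: true 
 FileView┃█ □□ @ █          ┃   ┃                   
─────────┃████████          ┃   ┃api:               
[logging]┃Moves: 0  0/3     ┃   ┃  secret_key: info 
buffer_si┃                  ┃   ┃  buffer_size: /var
timeout =┃                  ┃   ┗━━━━━━━━━━━━━━━━━━━


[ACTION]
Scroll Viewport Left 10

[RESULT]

                                                    
                                                    
                                                    
                                      ┏━━━━━━━━━━━━━
                                      ┃ FileEditor  
                                      ┠─────────────
                                      ┃█erver:      
                                      ┃  secret_key:
                                      ┃  port: 60   
                                      ┃  log_level: 
                                      ┃  interval: 3
               ┏━━━━━━━━━━━━━━━━━━┓   ┃             
               ┃ Sokoban          ┃   ┃worker:      
               ┠──────────────────┨   ┃# worker conf
               ┃████████          ┃   ┃  port: 8080 
               ┃█ ◎◎  □█          ┃   ┃  log_level: 
               ┃█◎██ █ █          ┃   ┃  max_connect
     ┏━━━━━━━━━┃█ █ █  █          ┃   ┃  secret_key:
     ┃ FileView┃█ □□ @ █          ┃   ┃             
     ┠─────────┃████████          ┃   ┃api:         
     ┃[logging]┃Moves: 0  0/3     ┃   ┃  secret_key:
     ┃buffer_si┃                  ┃   ┃  buffer_size
     ┃timeout =┃                  ┃   ┗━━━━━━━━━━━━━


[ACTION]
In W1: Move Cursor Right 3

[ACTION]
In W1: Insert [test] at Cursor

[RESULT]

                                                    
                                                    
                                                    
                                      ┏━━━━━━━━━━━━━
                                      ┃ FileEditor  
                                      ┠─────────────
                                      ┃sertest█er:  
                                      ┃  secret_key:
                                      ┃  port: 60   
                                      ┃  log_level: 
                                      ┃  interval: 3
               ┏━━━━━━━━━━━━━━━━━━┓   ┃             
               ┃ Sokoban          ┃   ┃worker:      
               ┠──────────────────┨   ┃# worker conf
               ┃████████          ┃   ┃  port: 8080 
               ┃█ ◎◎  □█          ┃   ┃  log_level: 
               ┃█◎██ █ █          ┃   ┃  max_connect
     ┏━━━━━━━━━┃█ █ █  █          ┃   ┃  secret_key:
     ┃ FileView┃█ □□ @ █          ┃   ┃             
     ┠─────────┃████████          ┃   ┃api:         
     ┃[logging]┃Moves: 0  0/3     ┃   ┃  secret_key:
     ┃buffer_si┃                  ┃   ┃  buffer_size
     ┃timeout =┃                  ┃   ┗━━━━━━━━━━━━━


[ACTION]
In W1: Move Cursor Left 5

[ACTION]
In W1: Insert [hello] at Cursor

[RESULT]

                                                    
                                                    
                                                    
                                      ┏━━━━━━━━━━━━━
                                      ┃ FileEditor  
                                      ┠─────────────
                                      ┃sehello█testv
                                      ┃  secret_key:
                                      ┃  port: 60   
                                      ┃  log_level: 
                                      ┃  interval: 3
               ┏━━━━━━━━━━━━━━━━━━┓   ┃             
               ┃ Sokoban          ┃   ┃worker:      
               ┠──────────────────┨   ┃# worker conf
               ┃████████          ┃   ┃  port: 8080 
               ┃█ ◎◎  □█          ┃   ┃  log_level: 
               ┃█◎██ █ █          ┃   ┃  max_connect
     ┏━━━━━━━━━┃█ █ █  █          ┃   ┃  secret_key:
     ┃ FileView┃█ □□ @ █          ┃   ┃             
     ┠─────────┃████████          ┃   ┃api:         
     ┃[logging]┃Moves: 0  0/3     ┃   ┃  secret_key:
     ┃buffer_si┃                  ┃   ┃  buffer_size
     ┃timeout =┃                  ┃   ┗━━━━━━━━━━━━━


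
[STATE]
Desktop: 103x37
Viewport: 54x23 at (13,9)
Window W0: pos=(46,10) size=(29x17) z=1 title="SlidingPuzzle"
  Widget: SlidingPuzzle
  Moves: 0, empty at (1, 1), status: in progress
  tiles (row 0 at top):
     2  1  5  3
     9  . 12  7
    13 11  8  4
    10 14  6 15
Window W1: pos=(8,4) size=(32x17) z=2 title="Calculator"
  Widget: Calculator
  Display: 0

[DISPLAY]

│ 8 │ 9 │ ÷ │             ┃                           
┼───┼───┼───┤             ┃      ┏━━━━━━━━━━━━━━━━━━━━
│ 5 │ 6 │ × │             ┃      ┃ SlidingPuzzle      
┼───┼───┼───┤             ┃      ┠────────────────────
│ 2 │ 3 │ - │             ┃      ┃┌────┬────┬────┬────
┼───┼───┼───┤             ┃      ┃│  2 │  1 │  5 │  3 
│ . │ = │ + │             ┃      ┃├────┼────┼────┼────
┼───┼───┼───┤             ┃      ┃│  9 │    │ 12 │  7 
│ MC│ MR│ M+│             ┃      ┃├────┼────┼────┼────
┴───┴───┴───┘             ┃      ┃│ 13 │ 11 │  8 │  4 
                          ┃      ┃├────┼────┼────┼────
━━━━━━━━━━━━━━━━━━━━━━━━━━┛      ┃│ 10 │ 14 │  6 │ 15 
                                 ┃└────┴────┴────┴────
                                 ┃Moves: 0            
                                 ┃                    
                                 ┃                    
                                 ┃                    
                                 ┗━━━━━━━━━━━━━━━━━━━━
                                                      
                                                      
                                                      
                                                      
                                                      


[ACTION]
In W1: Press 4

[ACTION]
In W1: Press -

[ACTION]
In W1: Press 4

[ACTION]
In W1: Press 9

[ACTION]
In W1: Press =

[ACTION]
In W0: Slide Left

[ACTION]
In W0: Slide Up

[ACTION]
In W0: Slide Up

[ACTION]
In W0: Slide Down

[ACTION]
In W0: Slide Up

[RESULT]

│ 8 │ 9 │ ÷ │             ┃                           
┼───┼───┼───┤             ┃      ┏━━━━━━━━━━━━━━━━━━━━
│ 5 │ 6 │ × │             ┃      ┃ SlidingPuzzle      
┼───┼───┼───┤             ┃      ┠────────────────────
│ 2 │ 3 │ - │             ┃      ┃┌────┬────┬────┬────
┼───┼───┼───┤             ┃      ┃│  2 │  1 │  5 │  3 
│ . │ = │ + │             ┃      ┃├────┼────┼────┼────
┼───┼───┼───┤             ┃      ┃│  9 │ 12 │  8 │  7 
│ MC│ MR│ M+│             ┃      ┃├────┼────┼────┼────
┴───┴───┴───┘             ┃      ┃│ 13 │ 11 │  6 │  4 
                          ┃      ┃├────┼────┼────┼────
━━━━━━━━━━━━━━━━━━━━━━━━━━┛      ┃│ 10 │ 14 │    │ 15 
                                 ┃└────┴────┴────┴────
                                 ┃Moves: 5            
                                 ┃                    
                                 ┃                    
                                 ┃                    
                                 ┗━━━━━━━━━━━━━━━━━━━━
                                                      
                                                      
                                                      
                                                      
                                                      


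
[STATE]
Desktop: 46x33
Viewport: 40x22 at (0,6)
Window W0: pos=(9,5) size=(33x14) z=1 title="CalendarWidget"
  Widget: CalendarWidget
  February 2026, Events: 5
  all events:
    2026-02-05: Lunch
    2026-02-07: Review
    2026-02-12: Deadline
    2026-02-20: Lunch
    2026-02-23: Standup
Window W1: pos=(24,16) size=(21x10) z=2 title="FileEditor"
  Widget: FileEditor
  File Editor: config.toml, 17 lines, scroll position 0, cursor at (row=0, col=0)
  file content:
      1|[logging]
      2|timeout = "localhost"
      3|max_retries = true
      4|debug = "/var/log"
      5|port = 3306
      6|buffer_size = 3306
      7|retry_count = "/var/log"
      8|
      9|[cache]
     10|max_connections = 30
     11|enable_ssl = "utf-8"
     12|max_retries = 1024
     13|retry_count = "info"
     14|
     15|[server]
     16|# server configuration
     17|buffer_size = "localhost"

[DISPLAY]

         ┃ CalendarWidget               
         ┠──────────────────────────────
         ┃         February 2026        
         ┃Mo Tu We Th Fr Sa Su          
         ┃                   1          
         ┃ 2  3  4  5*  6  7*  8        
         ┃ 9 10 11 12* 13 14 15         
         ┃16 17 18 19 20* 21 22         
         ┃23* 24 25 26 27 28            
         ┃                              
         ┃              ┏━━━━━━━━━━━━━━━
         ┃              ┃ FileEditor    
         ┗━━━━━━━━━━━━━━┠───────────────
                        ┃█logging]      
                        ┃timeout = "loca
                        ┃max_retries = t
                        ┃debug = "/var/l
                        ┃port = 3306    
                        ┃buffer_size = 3
                        ┗━━━━━━━━━━━━━━━
                                        
                                        


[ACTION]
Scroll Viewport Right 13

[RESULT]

   ┃ CalendarWidget                ┃    
   ┠───────────────────────────────┨    
   ┃         February 2026         ┃    
   ┃Mo Tu We Th Fr Sa Su           ┃    
   ┃                   1           ┃    
   ┃ 2  3  4  5*  6  7*  8         ┃    
   ┃ 9 10 11 12* 13 14 15          ┃    
   ┃16 17 18 19 20* 21 22          ┃    
   ┃23* 24 25 26 27 28             ┃    
   ┃                               ┃    
   ┃              ┏━━━━━━━━━━━━━━━━━━━┓ 
   ┃              ┃ FileEditor        ┃ 
   ┗━━━━━━━━━━━━━━┠───────────────────┨ 
                  ┃█logging]         ▲┃ 
                  ┃timeout = "localho█┃ 
                  ┃max_retries = true░┃ 
                  ┃debug = "/var/log"░┃ 
                  ┃port = 3306       ░┃ 
                  ┃buffer_size = 3306▼┃ 
                  ┗━━━━━━━━━━━━━━━━━━━┛ 
                                        
                                        


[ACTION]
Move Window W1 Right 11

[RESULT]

   ┃ CalendarWidget                ┃    
   ┠───────────────────────────────┨    
   ┃         February 2026         ┃    
   ┃Mo Tu We Th Fr Sa Su           ┃    
   ┃                   1           ┃    
   ┃ 2  3  4  5*  6  7*  8         ┃    
   ┃ 9 10 11 12* 13 14 15          ┃    
   ┃16 17 18 19 20* 21 22          ┃    
   ┃23* 24 25 26 27 28             ┃    
   ┃                               ┃    
   ┃               ┏━━━━━━━━━━━━━━━━━━━┓
   ┃               ┃ FileEditor        ┃
   ┗━━━━━━━━━━━━━━━┠───────────────────┨
                   ┃█logging]         ▲┃
                   ┃timeout = "localho█┃
                   ┃max_retries = true░┃
                   ┃debug = "/var/log"░┃
                   ┃port = 3306       ░┃
                   ┃buffer_size = 3306▼┃
                   ┗━━━━━━━━━━━━━━━━━━━┛
                                        
                                        


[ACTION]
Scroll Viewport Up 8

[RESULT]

                                        
                                        
                                        
                                        
                                        
   ┏━━━━━━━━━━━━━━━━━━━━━━━━━━━━━━━┓    
   ┃ CalendarWidget                ┃    
   ┠───────────────────────────────┨    
   ┃         February 2026         ┃    
   ┃Mo Tu We Th Fr Sa Su           ┃    
   ┃                   1           ┃    
   ┃ 2  3  4  5*  6  7*  8         ┃    
   ┃ 9 10 11 12* 13 14 15          ┃    
   ┃16 17 18 19 20* 21 22          ┃    
   ┃23* 24 25 26 27 28             ┃    
   ┃                               ┃    
   ┃               ┏━━━━━━━━━━━━━━━━━━━┓
   ┃               ┃ FileEditor        ┃
   ┗━━━━━━━━━━━━━━━┠───────────────────┨
                   ┃█logging]         ▲┃
                   ┃timeout = "localho█┃
                   ┃max_retries = true░┃


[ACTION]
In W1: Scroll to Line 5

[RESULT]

                                        
                                        
                                        
                                        
                                        
   ┏━━━━━━━━━━━━━━━━━━━━━━━━━━━━━━━┓    
   ┃ CalendarWidget                ┃    
   ┠───────────────────────────────┨    
   ┃         February 2026         ┃    
   ┃Mo Tu We Th Fr Sa Su           ┃    
   ┃                   1           ┃    
   ┃ 2  3  4  5*  6  7*  8         ┃    
   ┃ 9 10 11 12* 13 14 15          ┃    
   ┃16 17 18 19 20* 21 22          ┃    
   ┃23* 24 25 26 27 28             ┃    
   ┃                               ┃    
   ┃               ┏━━━━━━━━━━━━━━━━━━━┓
   ┃               ┃ FileEditor        ┃
   ┗━━━━━━━━━━━━━━━┠───────────────────┨
                   ┃port = 3306       ▲┃
                   ┃buffer_size = 3306░┃
                   ┃retry_count = "/va█┃


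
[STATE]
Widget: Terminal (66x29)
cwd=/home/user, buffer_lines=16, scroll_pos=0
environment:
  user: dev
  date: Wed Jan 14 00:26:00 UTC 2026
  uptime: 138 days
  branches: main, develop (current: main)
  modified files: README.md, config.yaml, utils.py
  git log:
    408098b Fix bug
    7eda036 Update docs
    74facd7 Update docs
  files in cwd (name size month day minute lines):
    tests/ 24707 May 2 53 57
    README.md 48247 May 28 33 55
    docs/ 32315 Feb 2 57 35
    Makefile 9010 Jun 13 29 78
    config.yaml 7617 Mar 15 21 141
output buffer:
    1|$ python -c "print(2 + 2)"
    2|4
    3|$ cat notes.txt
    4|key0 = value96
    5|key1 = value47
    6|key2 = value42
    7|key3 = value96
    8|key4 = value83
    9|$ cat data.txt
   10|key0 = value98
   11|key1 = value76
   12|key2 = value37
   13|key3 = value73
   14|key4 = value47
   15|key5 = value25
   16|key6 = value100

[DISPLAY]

$ python -c "print(2 + 2)"                                        
4                                                                 
$ cat notes.txt                                                   
key0 = value96                                                    
key1 = value47                                                    
key2 = value42                                                    
key3 = value96                                                    
key4 = value83                                                    
$ cat data.txt                                                    
key0 = value98                                                    
key1 = value76                                                    
key2 = value37                                                    
key3 = value73                                                    
key4 = value47                                                    
key5 = value25                                                    
key6 = value100                                                   
$ █                                                               
                                                                  
                                                                  
                                                                  
                                                                  
                                                                  
                                                                  
                                                                  
                                                                  
                                                                  
                                                                  
                                                                  
                                                                  


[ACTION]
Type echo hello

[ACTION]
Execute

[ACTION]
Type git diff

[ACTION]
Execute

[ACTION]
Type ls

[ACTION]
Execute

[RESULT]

$ python -c "print(2 + 2)"                                        
4                                                                 
$ cat notes.txt                                                   
key0 = value96                                                    
key1 = value47                                                    
key2 = value42                                                    
key3 = value96                                                    
key4 = value83                                                    
$ cat data.txt                                                    
key0 = value98                                                    
key1 = value76                                                    
key2 = value37                                                    
key3 = value73                                                    
key4 = value47                                                    
key5 = value25                                                    
key6 = value100                                                   
$ echo hello                                                      
hello                                                             
$ git diff                                                        
diff --git a/main.py b/main.py                                    
--- a/main.py                                                     
+++ b/main.py                                                     
@@ -1,3 +1,4 @@                                                   
+# updated                                                        
 import sys                                                       
$ ls                                                              
tests/  README.md  docs/  Makefile  config.yaml                   
$ █                                                               
                                                                  


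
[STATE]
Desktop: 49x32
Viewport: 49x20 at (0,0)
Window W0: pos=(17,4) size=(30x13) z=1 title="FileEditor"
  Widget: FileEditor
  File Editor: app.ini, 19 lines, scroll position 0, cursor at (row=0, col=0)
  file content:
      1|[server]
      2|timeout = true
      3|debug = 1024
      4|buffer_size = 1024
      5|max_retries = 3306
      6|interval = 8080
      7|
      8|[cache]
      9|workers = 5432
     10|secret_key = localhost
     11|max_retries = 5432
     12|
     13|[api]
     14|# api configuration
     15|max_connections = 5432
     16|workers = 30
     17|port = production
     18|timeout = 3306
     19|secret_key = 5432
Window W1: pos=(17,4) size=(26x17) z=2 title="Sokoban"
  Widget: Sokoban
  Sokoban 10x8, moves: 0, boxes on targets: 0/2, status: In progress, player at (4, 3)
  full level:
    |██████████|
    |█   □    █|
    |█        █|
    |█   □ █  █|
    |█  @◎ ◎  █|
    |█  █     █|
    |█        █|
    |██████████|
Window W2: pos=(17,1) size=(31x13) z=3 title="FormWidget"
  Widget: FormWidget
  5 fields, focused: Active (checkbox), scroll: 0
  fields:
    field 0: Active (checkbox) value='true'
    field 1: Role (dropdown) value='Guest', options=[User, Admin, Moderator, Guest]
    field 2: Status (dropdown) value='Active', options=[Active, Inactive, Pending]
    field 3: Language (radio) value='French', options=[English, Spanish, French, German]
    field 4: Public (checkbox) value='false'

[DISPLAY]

                                                 
                 ┏━━━━━━━━━━━━━━━━━━━━━━━━━━━━━┓ 
                 ┃ FormWidget                  ┃ 
                 ┠─────────────────────────────┨ 
                 ┃> Active:     [x]            ┃ 
                 ┃  Role:       [Guest       ▼]┃ 
                 ┃  Status:     [Active      ▼]┃ 
                 ┃  Language:   ( ) English  ( ┃ 
                 ┃  Public:     [ ]            ┃ 
                 ┃                             ┃ 
                 ┃                             ┃ 
                 ┃                             ┃ 
                 ┃                             ┃ 
                 ┗━━━━━━━━━━━━━━━━━━━━━━━━━━━━━┛ 
                 ┃██████████              ┃  ░┃  
                 ┃Moves: 0  0/2           ┃  ▼┃  
                 ┃                        ┃━━━┛  
                 ┃                        ┃      
                 ┃                        ┃      
                 ┃                        ┃      


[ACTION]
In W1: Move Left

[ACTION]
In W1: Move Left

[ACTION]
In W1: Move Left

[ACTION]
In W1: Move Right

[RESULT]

                                                 
                 ┏━━━━━━━━━━━━━━━━━━━━━━━━━━━━━┓ 
                 ┃ FormWidget                  ┃ 
                 ┠─────────────────────────────┨ 
                 ┃> Active:     [x]            ┃ 
                 ┃  Role:       [Guest       ▼]┃ 
                 ┃  Status:     [Active      ▼]┃ 
                 ┃  Language:   ( ) English  ( ┃ 
                 ┃  Public:     [ ]            ┃ 
                 ┃                             ┃ 
                 ┃                             ┃ 
                 ┃                             ┃ 
                 ┃                             ┃ 
                 ┗━━━━━━━━━━━━━━━━━━━━━━━━━━━━━┛ 
                 ┃██████████              ┃  ░┃  
                 ┃Moves: 3  0/2           ┃  ▼┃  
                 ┃                        ┃━━━┛  
                 ┃                        ┃      
                 ┃                        ┃      
                 ┃                        ┃      


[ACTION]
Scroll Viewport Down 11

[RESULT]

                 ┃                             ┃ 
                 ┃                             ┃ 
                 ┗━━━━━━━━━━━━━━━━━━━━━━━━━━━━━┛ 
                 ┃██████████              ┃  ░┃  
                 ┃Moves: 3  0/2           ┃  ▼┃  
                 ┃                        ┃━━━┛  
                 ┃                        ┃      
                 ┃                        ┃      
                 ┃                        ┃      
                 ┗━━━━━━━━━━━━━━━━━━━━━━━━┛      
                                                 
                                                 
                                                 
                                                 
                                                 
                                                 
                                                 
                                                 
                                                 
                                                 


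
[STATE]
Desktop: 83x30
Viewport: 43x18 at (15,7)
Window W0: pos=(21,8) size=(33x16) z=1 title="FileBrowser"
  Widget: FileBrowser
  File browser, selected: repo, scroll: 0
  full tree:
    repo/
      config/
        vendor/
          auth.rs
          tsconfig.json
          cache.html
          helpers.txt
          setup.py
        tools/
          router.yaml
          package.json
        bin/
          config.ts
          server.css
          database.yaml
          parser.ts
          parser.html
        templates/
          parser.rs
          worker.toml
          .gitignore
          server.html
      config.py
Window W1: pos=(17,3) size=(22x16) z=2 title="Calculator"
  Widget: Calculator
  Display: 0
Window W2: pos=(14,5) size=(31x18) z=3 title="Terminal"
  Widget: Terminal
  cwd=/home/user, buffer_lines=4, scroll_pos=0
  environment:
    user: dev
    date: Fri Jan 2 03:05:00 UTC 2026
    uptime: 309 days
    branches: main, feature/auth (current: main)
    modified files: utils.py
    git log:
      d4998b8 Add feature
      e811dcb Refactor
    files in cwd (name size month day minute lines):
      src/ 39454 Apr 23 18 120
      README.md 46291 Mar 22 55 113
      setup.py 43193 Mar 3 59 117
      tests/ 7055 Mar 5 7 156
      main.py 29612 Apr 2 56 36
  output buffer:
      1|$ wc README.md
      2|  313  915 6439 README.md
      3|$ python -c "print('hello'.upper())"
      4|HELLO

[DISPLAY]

─────────────────────────────┨             
$ wc README.md               ┃━━━━━━━━┓    
  313  915 6439 README.md    ┃        ┃    
$ python -c "print('hello'.up┃────────┨    
HELLO                        ┃        ┃    
$ █                          ┃        ┃    
                             ┃        ┃    
                             ┃        ┃    
                             ┃        ┃    
                             ┃        ┃    
                             ┃        ┃    
                             ┃        ┃    
                             ┃        ┃    
                             ┃        ┃    
                             ┃        ┃    
━━━━━━━━━━━━━━━━━━━━━━━━━━━━━┛        ┃    
      ┗━━━━━━━━━━━━━━━━━━━━━━━━━━━━━━━┛    
                                           


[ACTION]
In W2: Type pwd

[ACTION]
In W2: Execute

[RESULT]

─────────────────────────────┨             
$ wc README.md               ┃━━━━━━━━┓    
  313  915 6439 README.md    ┃        ┃    
$ python -c "print('hello'.up┃────────┨    
HELLO                        ┃        ┃    
$ pwd                        ┃        ┃    
/home/user                   ┃        ┃    
$ █                          ┃        ┃    
                             ┃        ┃    
                             ┃        ┃    
                             ┃        ┃    
                             ┃        ┃    
                             ┃        ┃    
                             ┃        ┃    
                             ┃        ┃    
━━━━━━━━━━━━━━━━━━━━━━━━━━━━━┛        ┃    
      ┗━━━━━━━━━━━━━━━━━━━━━━━━━━━━━━━┛    
                                           


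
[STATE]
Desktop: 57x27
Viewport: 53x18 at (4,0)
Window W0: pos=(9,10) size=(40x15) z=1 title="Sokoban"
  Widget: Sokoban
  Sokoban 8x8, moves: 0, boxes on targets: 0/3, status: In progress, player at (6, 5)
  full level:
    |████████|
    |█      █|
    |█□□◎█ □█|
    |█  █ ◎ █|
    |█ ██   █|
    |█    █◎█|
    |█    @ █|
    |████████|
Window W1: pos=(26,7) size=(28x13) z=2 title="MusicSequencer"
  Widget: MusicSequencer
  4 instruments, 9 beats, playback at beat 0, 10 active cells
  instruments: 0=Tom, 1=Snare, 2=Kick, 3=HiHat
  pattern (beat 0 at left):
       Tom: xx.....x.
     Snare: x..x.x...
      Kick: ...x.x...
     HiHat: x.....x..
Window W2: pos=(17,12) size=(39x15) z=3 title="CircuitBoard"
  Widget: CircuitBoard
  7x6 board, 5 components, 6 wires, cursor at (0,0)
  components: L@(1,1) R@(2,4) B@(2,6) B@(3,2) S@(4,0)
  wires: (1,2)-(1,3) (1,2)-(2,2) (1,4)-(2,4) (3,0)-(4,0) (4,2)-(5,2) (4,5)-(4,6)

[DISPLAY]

                                                     
                                                     
                                                     
                                                     
                                                     
                                                     
                                                     
                      ┏━━━━━━━━━━━━━━━━━━━━━━━━━━┓   
                      ┃ MusicSequencer           ┃   
                      ┠──────────────────────────┨   
     ┏━━━━━━━━━━━━━━━━┃      ▼12345678           ┃   
     ┃ Sokoban        ┃   Tom██·····█·           ┃   
     ┠───────┏━━━━━━━━━━━━━━━━━━━━━━━━━━━━━━━━━━━━━┓ 
     ┃███████┃ CircuitBoard                        ┃ 
     ┃█      ┠─────────────────────────────────────┨ 
     ┃█□□◎█ □┃   0 1 2 3 4 5 6                     ┃ 
     ┃█  █ ◎ ┃0  [.]                               ┃ 
     ┃█ ██   ┃                                     ┃ 


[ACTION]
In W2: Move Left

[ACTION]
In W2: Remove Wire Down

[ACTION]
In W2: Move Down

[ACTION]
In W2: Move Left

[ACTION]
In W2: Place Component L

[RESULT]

                                                     
                                                     
                                                     
                                                     
                                                     
                                                     
                                                     
                      ┏━━━━━━━━━━━━━━━━━━━━━━━━━━┓   
                      ┃ MusicSequencer           ┃   
                      ┠──────────────────────────┨   
     ┏━━━━━━━━━━━━━━━━┃      ▼12345678           ┃   
     ┃ Sokoban        ┃   Tom██·····█·           ┃   
     ┠───────┏━━━━━━━━━━━━━━━━━━━━━━━━━━━━━━━━━━━━━┓ 
     ┃███████┃ CircuitBoard                        ┃ 
     ┃█      ┠─────────────────────────────────────┨ 
     ┃█□□◎█ □┃   0 1 2 3 4 5 6                     ┃ 
     ┃█  █ ◎ ┃0                                    ┃ 
     ┃█ ██   ┃                                     ┃ 


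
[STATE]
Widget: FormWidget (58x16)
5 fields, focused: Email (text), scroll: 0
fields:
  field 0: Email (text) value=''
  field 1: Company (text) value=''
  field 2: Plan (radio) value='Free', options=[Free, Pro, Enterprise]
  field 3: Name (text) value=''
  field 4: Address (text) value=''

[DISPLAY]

> Email:      [                                          ]
  Company:    [                                          ]
  Plan:       (●) Free  ( ) Pro  ( ) Enterprise           
  Name:       [                                          ]
  Address:    [                                          ]
                                                          
                                                          
                                                          
                                                          
                                                          
                                                          
                                                          
                                                          
                                                          
                                                          
                                                          


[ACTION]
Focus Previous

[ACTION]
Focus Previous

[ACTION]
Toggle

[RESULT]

  Email:      [                                          ]
  Company:    [                                          ]
  Plan:       (●) Free  ( ) Pro  ( ) Enterprise           
> Name:       [                                          ]
  Address:    [                                          ]
                                                          
                                                          
                                                          
                                                          
                                                          
                                                          
                                                          
                                                          
                                                          
                                                          
                                                          


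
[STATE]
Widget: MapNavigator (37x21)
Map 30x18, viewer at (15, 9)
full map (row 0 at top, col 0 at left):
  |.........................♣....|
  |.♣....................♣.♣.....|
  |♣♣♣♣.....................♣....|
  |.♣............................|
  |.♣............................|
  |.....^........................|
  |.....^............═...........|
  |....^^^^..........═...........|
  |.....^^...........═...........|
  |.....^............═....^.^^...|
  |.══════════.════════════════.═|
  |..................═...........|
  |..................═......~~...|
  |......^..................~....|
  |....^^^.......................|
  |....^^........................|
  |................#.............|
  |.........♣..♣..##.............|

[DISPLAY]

                                     
   .........................♣....    
   .♣....................♣.♣.....    
   ♣♣♣♣.....................♣....    
   .♣............................    
   .♣............................    
   .....^........................    
   .....^............═...........    
   ....^^^^..........═...........    
   .....^^...........═...........    
   .....^.........@..═....^.^^...    
   .══════════.════════════════.═    
   ..................═...........    
   ..................═......~~...    
   ......^..................~....    
   ....^^^.......................    
   ....^^........................    
   ................#.............    
   .........♣..♣..##.............    
                                     
                                     


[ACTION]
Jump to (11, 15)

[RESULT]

       .....^........................
       .....^............═...........
       ....^^^^..........═...........
       .....^^...........═...........
       .....^............═....^.^^...
       .══════════.════════════════.═
       ..................═...........
       ..................═......~~...
       ......^..................~....
       ....^^^.......................
       ....^^.....@..................
       ................#.............
       .........♣..♣..##.............
                                     
                                     
                                     
                                     
                                     
                                     
                                     
                                     


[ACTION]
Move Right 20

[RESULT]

...................                  
.......═...........                  
.......═...........                  
.......═...........                  
.......═....^.^^...                  
.════════════════.═                  
.......═...........                  
.......═......~~...                  
..............~....                  
...................                  
..................@                  
.....#.............                  
.♣..##.............                  
                                     
                                     
                                     
                                     
                                     
                                     
                                     
                                     
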